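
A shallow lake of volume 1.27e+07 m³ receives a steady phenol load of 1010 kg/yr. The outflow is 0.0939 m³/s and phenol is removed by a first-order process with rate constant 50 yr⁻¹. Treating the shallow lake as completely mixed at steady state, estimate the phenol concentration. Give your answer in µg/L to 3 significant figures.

Outflow Q = 0.0939 m³/s × 3.156e+07 s/yr = 2.963e+06 m³/yr.
Steady-state CSTR mass balance: W = Q·C + k·V·C, so C = W/(Q + kV).
Q + kV = 2.963e+06 + 50·1.27e+07 = 6.38e+08 m³/yr.
C = 1010/6.38e+08 = 1.583e-06 kg/m³ = 0.001583 mg/L = 1.583 µg/L.

1.58 µg/L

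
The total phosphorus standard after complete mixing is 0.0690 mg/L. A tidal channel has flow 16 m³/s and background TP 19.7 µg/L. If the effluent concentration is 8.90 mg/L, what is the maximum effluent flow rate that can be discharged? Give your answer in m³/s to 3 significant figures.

0.0893 m³/s

19.7 µg/L = 0.0197 mg/L.
Mass balance at complete mixing: C_std·(Q_w + Q_r) = Q_w·C_e + Q_r·C_b.
Rearranging, Q_w = Q_r·(C_std − C_b)/(C_e − C_std) = 16·(0.069 − 0.0197) / (8.9 − 0.069) = 0.08932 m³/s.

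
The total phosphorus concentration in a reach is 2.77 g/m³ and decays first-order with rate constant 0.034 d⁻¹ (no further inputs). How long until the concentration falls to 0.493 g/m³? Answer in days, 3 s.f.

50.8 d

t = ln(C₀/C)/k = ln(2.77/0.493)/0.034 = 1.726/0.034 = 50.77 d.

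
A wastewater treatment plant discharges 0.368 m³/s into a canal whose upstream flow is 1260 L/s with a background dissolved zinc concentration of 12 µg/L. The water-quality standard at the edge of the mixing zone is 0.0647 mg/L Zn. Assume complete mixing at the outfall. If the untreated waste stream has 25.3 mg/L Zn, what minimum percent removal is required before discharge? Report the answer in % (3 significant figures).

99.0 %

1260 L/s = 1.26 m³/s.
12 µg/L = 0.012 mg/L.
Mass balance: 0.0647·1.628 = 0.368·Cₑ + 1.26·0.012.
Cₑ = (0.1053 − 0.01512) / 0.368 = 0.2451 mg/L.
Required removal = 1 − 0.2451/25.3 = 99.03 %.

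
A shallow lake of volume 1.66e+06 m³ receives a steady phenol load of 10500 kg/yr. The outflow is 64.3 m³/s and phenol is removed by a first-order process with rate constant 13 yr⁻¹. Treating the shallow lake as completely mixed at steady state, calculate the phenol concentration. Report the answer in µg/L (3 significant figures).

5.12 µg/L

Outflow Q = 64.3 m³/s × 3.156e+07 s/yr = 2.029e+09 m³/yr.
Steady-state CSTR mass balance: W = Q·C + k·V·C, so C = W/(Q + kV).
Q + kV = 2.029e+09 + 13·1.66e+06 = 2.051e+09 m³/yr.
C = 10500/2.051e+09 = 5.12e-06 kg/m³ = 0.00512 mg/L = 5.12 µg/L.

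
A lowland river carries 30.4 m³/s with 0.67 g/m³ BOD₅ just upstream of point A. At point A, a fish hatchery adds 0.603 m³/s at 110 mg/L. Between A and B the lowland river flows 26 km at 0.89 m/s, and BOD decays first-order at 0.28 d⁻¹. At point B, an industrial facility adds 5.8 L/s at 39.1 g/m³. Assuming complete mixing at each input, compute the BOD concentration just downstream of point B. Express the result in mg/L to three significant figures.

After input A: C = (30.4·0.67 + 0.603·110) / 31 = 2.796 mg/L.
Over the 26 km reach to input B (t = 2.921e+04 s = 0.3381 d), decay gives C = 2.796·exp(−0.28·0.3381) = 2.544 mg/L.
5.8 L/s = 0.0058 m³/s.
After input B: C = (31·2.544 + 0.0058·39.1) / 31.01 = 2.551 mg/L.

2.55 mg/L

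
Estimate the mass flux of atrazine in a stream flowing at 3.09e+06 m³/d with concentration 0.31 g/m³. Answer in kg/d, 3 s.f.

3.09e+06 m³/d = 35.76 m³/s.
Mass flux = Q·C = 35.76 m³/s × 0.31 g/m³ = 11.09 g/s.
= 11.09 g/s × 86.4 = 957.9 kg/d.

958 kg/d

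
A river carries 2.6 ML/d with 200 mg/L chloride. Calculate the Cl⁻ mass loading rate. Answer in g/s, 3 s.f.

2.6 ML/d = 0.03009 m³/s.
Mass flux = Q·C = 0.03009 m³/s × 200 g/m³ = 6.019 g/s.

6.02 g/s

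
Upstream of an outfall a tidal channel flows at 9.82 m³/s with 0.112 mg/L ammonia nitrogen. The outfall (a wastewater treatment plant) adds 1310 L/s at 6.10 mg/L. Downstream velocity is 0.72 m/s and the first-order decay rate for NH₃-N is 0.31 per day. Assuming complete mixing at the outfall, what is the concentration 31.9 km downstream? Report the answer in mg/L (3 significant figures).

0.697 mg/L

1310 L/s = 1.31 m³/s.
After complete mixing, C₀ = (1.31·6.1 + 9.82·0.112) / 11.13 = 0.8168 mg/L.
Travel time t = 3.19e+04 m / 0.72 m/s = 4.431e+04 s = 0.5128 d.
C = 0.8168·exp(−0.31·0.5128) = 0.8168·0.853 = 0.6967 mg/L.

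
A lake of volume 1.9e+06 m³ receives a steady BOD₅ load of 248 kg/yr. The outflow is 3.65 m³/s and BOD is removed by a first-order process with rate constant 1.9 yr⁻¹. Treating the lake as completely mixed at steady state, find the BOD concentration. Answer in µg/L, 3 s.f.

Outflow Q = 3.65 m³/s × 3.156e+07 s/yr = 1.152e+08 m³/yr.
Steady-state CSTR mass balance: W = Q·C + k·V·C, so C = W/(Q + kV).
Q + kV = 1.152e+08 + 1.9·1.9e+06 = 1.188e+08 m³/yr.
C = 248/1.188e+08 = 2.088e-06 kg/m³ = 0.002088 mg/L = 2.088 µg/L.

2.09 µg/L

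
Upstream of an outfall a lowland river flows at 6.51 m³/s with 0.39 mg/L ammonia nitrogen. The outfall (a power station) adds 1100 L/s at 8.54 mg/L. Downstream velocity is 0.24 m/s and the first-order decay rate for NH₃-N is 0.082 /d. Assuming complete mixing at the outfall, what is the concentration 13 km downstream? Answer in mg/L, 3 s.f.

1.49 mg/L

1100 L/s = 1.1 m³/s.
After complete mixing, C₀ = (1.1·8.54 + 6.51·0.39) / 7.61 = 1.568 mg/L.
Travel time t = 1.3e+04 m / 0.24 m/s = 5.417e+04 s = 0.6269 d.
C = 1.568·exp(−0.082·0.6269) = 1.568·0.9499 = 1.489 mg/L.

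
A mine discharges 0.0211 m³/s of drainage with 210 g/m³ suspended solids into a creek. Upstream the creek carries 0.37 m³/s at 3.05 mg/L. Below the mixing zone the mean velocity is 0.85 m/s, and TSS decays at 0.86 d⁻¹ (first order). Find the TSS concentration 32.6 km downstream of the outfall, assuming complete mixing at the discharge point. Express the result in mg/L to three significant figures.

9.70 mg/L

After complete mixing, C₀ = (0.0211·210 + 0.37·3.05) / 0.3911 = 14.22 mg/L.
Travel time t = 3.26e+04 m / 0.85 m/s = 3.835e+04 s = 0.4439 d.
C = 14.22·exp(−0.86·0.4439) = 14.22·0.6827 = 9.704 mg/L.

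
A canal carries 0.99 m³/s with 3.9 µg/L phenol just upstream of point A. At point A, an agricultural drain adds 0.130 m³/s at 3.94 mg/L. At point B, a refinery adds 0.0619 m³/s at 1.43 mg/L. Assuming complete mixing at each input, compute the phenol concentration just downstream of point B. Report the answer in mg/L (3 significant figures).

3.9 µg/L = 0.0039 mg/L.
After input A: C = (0.99·0.0039 + 0.13·3.94) / 1.12 = 0.4608 mg/L.
After input B: C = (1.12·0.4608 + 0.0619·1.43) / 1.182 = 0.5115 mg/L.

0.512 mg/L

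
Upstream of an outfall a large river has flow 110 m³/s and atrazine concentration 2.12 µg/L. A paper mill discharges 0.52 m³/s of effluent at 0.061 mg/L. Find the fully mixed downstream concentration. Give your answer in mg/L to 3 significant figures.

0.00240 mg/L

2.12 µg/L = 0.00212 mg/L.
By mass balance at complete mixing, C = (0.52·0.061 + 110·0.00212) / (0.52 + 110) = 0.2649/110.5 = 0.002397 mg/L.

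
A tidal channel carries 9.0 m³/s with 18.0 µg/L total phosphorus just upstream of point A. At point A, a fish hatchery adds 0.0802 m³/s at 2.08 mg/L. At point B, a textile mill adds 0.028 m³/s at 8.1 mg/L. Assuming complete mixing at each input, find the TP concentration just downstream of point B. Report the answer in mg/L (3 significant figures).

0.0610 mg/L

18.0 µg/L = 0.018 mg/L.
After input A: C = (9·0.018 + 0.0802·2.08) / 9.08 = 0.03621 mg/L.
After input B: C = (9.08·0.03621 + 0.028·8.1) / 9.108 = 0.061 mg/L.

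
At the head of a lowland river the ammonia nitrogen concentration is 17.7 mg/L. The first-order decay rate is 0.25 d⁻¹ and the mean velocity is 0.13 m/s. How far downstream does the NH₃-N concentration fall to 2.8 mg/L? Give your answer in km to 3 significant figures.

From C = C₀·e^(−kt), t = ln(C₀/C)/k = ln(17.7/2.8)/0.25 = 1.844/0.25 = 7.376 d.
Distance = v·t = 0.13 m/s × 6.373e+05 s = 8.284e+04 m = 82.84 km.

82.8 km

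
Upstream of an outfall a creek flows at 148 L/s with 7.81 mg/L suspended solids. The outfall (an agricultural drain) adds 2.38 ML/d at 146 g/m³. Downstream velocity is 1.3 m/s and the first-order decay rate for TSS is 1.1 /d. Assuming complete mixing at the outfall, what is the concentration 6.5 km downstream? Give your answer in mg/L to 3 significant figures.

2.38 ML/d = 0.02755 m³/s.
148 L/s = 0.148 m³/s.
After complete mixing, C₀ = (0.02755·146 + 0.148·7.81) / 0.1755 = 29.49 mg/L.
Travel time t = 6500 m / 1.3 m/s = 5000 s = 0.05787 d.
C = 29.49·exp(−1.1·0.05787) = 29.49·0.9383 = 27.68 mg/L.

27.7 mg/L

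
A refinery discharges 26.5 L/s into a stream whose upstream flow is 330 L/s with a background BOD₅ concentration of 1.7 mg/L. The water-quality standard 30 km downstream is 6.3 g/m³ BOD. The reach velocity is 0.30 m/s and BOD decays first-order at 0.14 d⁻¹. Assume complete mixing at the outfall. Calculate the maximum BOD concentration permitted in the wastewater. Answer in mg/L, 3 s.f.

26.5 L/s = 0.0265 m³/s.
330 L/s = 0.33 m³/s.
Travel time to the compliance point: t = 3e+04/0.30 = 1e+05 s = 1.157 d; decay factor exp(−0.14·1.157) = 0.8504.
So the concentration just after mixing may be at most 6.3/0.8504 = 7.408 mg/L.
Mass balance: 7.408·0.3565 = 0.0265·Cₑ + 0.33·1.7.
Cₑ = (2.641 − 0.561) / 0.0265 = 78.49 mg/L.

78.5 mg/L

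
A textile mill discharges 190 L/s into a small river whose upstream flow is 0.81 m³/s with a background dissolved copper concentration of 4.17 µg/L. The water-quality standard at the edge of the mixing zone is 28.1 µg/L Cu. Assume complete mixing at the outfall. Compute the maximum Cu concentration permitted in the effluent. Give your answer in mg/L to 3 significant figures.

190 L/s = 0.19 m³/s.
4.17 µg/L = 0.00417 mg/L.
28.1 µg/L = 0.0281 mg/L.
Mass balance: 0.0281·1 = 0.19·Cₑ + 0.81·0.00417.
Cₑ = (0.0281 − 0.003378) / 0.19 = 0.1301 mg/L.

0.130 mg/L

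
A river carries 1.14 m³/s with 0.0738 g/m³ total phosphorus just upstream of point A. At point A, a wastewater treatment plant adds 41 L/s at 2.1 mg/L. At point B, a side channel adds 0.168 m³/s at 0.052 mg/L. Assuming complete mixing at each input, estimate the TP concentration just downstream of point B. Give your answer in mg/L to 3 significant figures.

0.133 mg/L

41 L/s = 0.041 m³/s.
After input A: C = (1.14·0.0738 + 0.041·2.1) / 1.181 = 0.1441 mg/L.
After input B: C = (1.181·0.1441 + 0.168·0.052) / 1.349 = 0.1327 mg/L.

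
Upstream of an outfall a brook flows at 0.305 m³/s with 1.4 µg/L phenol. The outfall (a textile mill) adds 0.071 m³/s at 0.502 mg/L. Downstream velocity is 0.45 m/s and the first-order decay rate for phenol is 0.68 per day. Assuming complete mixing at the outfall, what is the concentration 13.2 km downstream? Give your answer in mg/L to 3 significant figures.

0.0762 mg/L

1.4 µg/L = 0.0014 mg/L.
After complete mixing, C₀ = (0.071·0.502 + 0.305·0.0014) / 0.376 = 0.09593 mg/L.
Travel time t = 1.32e+04 m / 0.45 m/s = 2.933e+04 s = 0.3395 d.
C = 0.09593·exp(−0.68·0.3395) = 0.09593·0.7938 = 0.07615 mg/L.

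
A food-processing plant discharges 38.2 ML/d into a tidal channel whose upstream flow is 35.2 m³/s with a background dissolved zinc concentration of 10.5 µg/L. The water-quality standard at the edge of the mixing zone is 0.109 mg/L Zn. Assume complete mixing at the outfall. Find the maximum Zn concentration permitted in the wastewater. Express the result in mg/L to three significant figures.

7.95 mg/L

38.2 ML/d = 0.4421 m³/s.
10.5 µg/L = 0.0105 mg/L.
Mass balance: 0.109·35.64 = 0.4421·Cₑ + 35.2·0.0105.
Cₑ = (3.885 − 0.3696) / 0.4421 = 7.951 mg/L.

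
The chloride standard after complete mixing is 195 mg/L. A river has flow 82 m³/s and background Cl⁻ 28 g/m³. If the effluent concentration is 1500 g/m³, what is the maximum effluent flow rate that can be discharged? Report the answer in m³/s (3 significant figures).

10.5 m³/s

Mass balance at complete mixing: C_std·(Q_w + Q_r) = Q_w·C_e + Q_r·C_b.
Rearranging, Q_w = Q_r·(C_std − C_b)/(C_e − C_std) = 82·(195 − 28) / (1500 − 195) = 10.49 m³/s.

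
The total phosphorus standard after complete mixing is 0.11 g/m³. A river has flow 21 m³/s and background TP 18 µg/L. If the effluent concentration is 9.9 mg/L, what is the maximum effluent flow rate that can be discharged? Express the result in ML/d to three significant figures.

18 µg/L = 0.018 mg/L.
Mass balance at complete mixing: C_std·(Q_w + Q_r) = Q_w·C_e + Q_r·C_b.
Rearranging, Q_w = Q_r·(C_std − C_b)/(C_e − C_std) = 21·(0.11 − 0.018) / (9.9 − 0.11) = 0.1973 m³/s.
= 17.05 ML/d.

17.1 ML/d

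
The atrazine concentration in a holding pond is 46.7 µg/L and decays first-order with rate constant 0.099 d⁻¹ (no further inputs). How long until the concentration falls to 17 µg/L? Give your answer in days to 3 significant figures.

t = ln(C₀/C)/k = ln(46.7/17)/0.099 = 1.011/0.099 = 10.21 d.

10.2 d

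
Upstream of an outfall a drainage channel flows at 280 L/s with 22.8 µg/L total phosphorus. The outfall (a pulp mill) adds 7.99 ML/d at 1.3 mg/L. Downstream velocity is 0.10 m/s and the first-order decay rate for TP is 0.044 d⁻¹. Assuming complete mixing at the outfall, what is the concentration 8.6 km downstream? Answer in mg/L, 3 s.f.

7.99 ML/d = 0.09248 m³/s.
280 L/s = 0.28 m³/s.
22.8 µg/L = 0.0228 mg/L.
After complete mixing, C₀ = (0.09248·1.3 + 0.28·0.0228) / 0.3725 = 0.3399 mg/L.
Travel time t = 8600 m / 0.10 m/s = 8.6e+04 s = 0.9954 d.
C = 0.3399·exp(−0.044·0.9954) = 0.3399·0.9571 = 0.3253 mg/L.

0.325 mg/L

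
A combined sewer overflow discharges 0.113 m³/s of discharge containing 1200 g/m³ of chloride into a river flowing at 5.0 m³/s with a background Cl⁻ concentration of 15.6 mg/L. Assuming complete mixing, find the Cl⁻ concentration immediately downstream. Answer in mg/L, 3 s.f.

Flow-weighted mixing gives C = (0.113·1200 + 5·15.6) / (0.113 + 5) = 213.6/5.113 = 41.78 mg/L.

41.8 mg/L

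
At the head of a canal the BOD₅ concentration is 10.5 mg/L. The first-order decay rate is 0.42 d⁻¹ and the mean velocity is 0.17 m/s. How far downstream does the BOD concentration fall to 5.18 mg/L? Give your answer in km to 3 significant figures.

24.7 km

From C = C₀·e^(−kt), t = ln(C₀/C)/k = ln(10.5/5.18)/0.42 = 0.7066/0.42 = 1.682 d.
Distance = v·t = 0.17 m/s × 1.454e+05 s = 2.471e+04 m = 24.71 km.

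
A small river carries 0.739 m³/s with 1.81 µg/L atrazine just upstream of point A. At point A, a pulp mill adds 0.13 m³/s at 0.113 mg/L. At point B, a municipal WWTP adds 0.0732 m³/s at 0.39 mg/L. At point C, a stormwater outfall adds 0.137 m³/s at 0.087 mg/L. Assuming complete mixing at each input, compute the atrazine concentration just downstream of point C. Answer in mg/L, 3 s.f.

1.81 µg/L = 0.00181 mg/L.
After input A: C = (0.739·0.00181 + 0.13·0.113) / 0.869 = 0.01844 mg/L.
After input B: C = (0.869·0.01844 + 0.0732·0.39) / 0.9422 = 0.04731 mg/L.
After input C: C = (0.9422·0.04731 + 0.137·0.087) / 1.079 = 0.05235 mg/L.

0.0523 mg/L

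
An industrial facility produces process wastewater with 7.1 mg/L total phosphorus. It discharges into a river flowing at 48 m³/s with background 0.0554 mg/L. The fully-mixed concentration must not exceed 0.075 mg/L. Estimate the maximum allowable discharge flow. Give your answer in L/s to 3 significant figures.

Mass balance at complete mixing: C_std·(Q_w + Q_r) = Q_w·C_e + Q_r·C_b.
Rearranging, Q_w = Q_r·(C_std − C_b)/(C_e − C_std) = 48·(0.075 − 0.0554) / (7.1 − 0.075) = 0.1339 m³/s.
= 133.9 L/s.

134 L/s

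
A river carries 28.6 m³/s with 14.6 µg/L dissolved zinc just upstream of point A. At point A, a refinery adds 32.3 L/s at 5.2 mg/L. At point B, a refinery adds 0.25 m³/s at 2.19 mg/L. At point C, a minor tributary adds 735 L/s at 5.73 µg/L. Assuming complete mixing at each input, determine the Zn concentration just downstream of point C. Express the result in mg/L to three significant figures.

0.0384 mg/L

14.6 µg/L = 0.0146 mg/L.
32.3 L/s = 0.0323 m³/s.
After input A: C = (28.6·0.0146 + 0.0323·5.2) / 28.63 = 0.02045 mg/L.
After input B: C = (28.63·0.02045 + 0.25·2.19) / 28.88 = 0.03923 mg/L.
735 L/s = 0.735 m³/s.
5.73 µg/L = 0.00573 mg/L.
After input C: C = (28.88·0.03923 + 0.735·0.00573) / 29.62 = 0.0384 mg/L.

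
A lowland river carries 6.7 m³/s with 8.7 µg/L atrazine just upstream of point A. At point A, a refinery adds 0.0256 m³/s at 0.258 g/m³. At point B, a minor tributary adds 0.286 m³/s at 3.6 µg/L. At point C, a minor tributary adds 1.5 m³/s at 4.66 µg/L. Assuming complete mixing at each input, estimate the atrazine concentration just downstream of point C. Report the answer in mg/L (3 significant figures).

0.00857 mg/L

8.7 µg/L = 0.0087 mg/L.
After input A: C = (6.7·0.0087 + 0.0256·0.258) / 6.726 = 0.009649 mg/L.
3.6 µg/L = 0.0036 mg/L.
After input B: C = (6.726·0.009649 + 0.286·0.0036) / 7.012 = 0.009402 mg/L.
4.66 µg/L = 0.00466 mg/L.
After input C: C = (7.012·0.009402 + 1.5·0.00466) / 8.512 = 0.008566 mg/L.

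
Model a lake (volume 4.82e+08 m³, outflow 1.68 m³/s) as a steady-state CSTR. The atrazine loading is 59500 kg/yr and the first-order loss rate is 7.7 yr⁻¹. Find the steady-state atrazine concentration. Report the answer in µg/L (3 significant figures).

15.8 µg/L

Outflow Q = 1.68 m³/s × 3.156e+07 s/yr = 5.302e+07 m³/yr.
Steady-state CSTR mass balance: W = Q·C + k·V·C, so C = W/(Q + kV).
Q + kV = 5.302e+07 + 7.7·4.82e+08 = 3.764e+09 m³/yr.
C = 59500/3.764e+09 = 1.581e-05 kg/m³ = 0.01581 mg/L = 15.81 µg/L.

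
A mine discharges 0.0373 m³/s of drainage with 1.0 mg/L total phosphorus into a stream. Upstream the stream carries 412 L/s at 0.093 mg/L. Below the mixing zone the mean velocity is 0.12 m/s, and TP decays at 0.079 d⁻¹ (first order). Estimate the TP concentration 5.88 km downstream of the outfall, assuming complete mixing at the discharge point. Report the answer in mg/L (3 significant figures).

412 L/s = 0.412 m³/s.
After complete mixing, C₀ = (0.0373·1 + 0.412·0.093) / 0.4493 = 0.1683 mg/L.
Travel time t = 5880 m / 0.12 m/s = 4.9e+04 s = 0.5671 d.
C = 0.1683·exp(−0.079·0.5671) = 0.1683·0.9562 = 0.1609 mg/L.

0.161 mg/L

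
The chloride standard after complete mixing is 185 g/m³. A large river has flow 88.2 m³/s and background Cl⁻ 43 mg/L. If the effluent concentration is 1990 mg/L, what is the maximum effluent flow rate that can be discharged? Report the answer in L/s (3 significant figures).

Mass balance at complete mixing: C_std·(Q_w + Q_r) = Q_w·C_e + Q_r·C_b.
Rearranging, Q_w = Q_r·(C_std − C_b)/(C_e − C_std) = 88.2·(185 − 43) / (1990 − 185) = 6.939 m³/s.
= 6939 L/s.

6940 L/s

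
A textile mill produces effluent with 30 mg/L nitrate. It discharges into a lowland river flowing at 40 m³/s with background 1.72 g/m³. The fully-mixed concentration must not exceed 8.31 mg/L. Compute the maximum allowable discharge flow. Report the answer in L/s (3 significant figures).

12200 L/s

Mass balance at complete mixing: C_std·(Q_w + Q_r) = Q_w·C_e + Q_r·C_b.
Rearranging, Q_w = Q_r·(C_std − C_b)/(C_e − C_std) = 40·(8.31 − 1.72) / (30 − 8.31) = 12.15 m³/s.
= 1.215e+04 L/s.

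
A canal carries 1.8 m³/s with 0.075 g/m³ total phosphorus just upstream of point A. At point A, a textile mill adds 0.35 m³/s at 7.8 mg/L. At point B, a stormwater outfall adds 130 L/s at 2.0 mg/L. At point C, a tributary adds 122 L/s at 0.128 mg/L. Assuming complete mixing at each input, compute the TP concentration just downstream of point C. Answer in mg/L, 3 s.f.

1.31 mg/L

After input A: C = (1.8·0.075 + 0.35·7.8) / 2.15 = 1.333 mg/L.
130 L/s = 0.13 m³/s.
After input B: C = (2.15·1.333 + 0.13·2) / 2.28 = 1.371 mg/L.
122 L/s = 0.122 m³/s.
After input C: C = (2.28·1.371 + 0.122·0.128) / 2.402 = 1.308 mg/L.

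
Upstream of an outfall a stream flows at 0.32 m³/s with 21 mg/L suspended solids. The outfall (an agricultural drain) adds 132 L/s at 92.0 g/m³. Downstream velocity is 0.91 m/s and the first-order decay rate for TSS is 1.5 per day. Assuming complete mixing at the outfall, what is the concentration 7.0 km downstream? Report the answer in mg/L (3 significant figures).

36.5 mg/L

132 L/s = 0.132 m³/s.
After complete mixing, C₀ = (0.132·92 + 0.32·21) / 0.452 = 41.73 mg/L.
Travel time t = 7000 m / 0.91 m/s = 7692 s = 0.08903 d.
C = 41.73·exp(−1.5·0.08903) = 41.73·0.875 = 36.52 mg/L.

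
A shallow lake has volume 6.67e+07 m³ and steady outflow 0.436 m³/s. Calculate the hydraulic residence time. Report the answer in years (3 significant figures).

4.85 yr

Q = 0.436 m³/s × 3.156e+07 s/yr = 1.376e+07 m³/yr.
Hydraulic residence time τ = V/Q = 6.67e+07/1.376e+07 = 4.848 yr.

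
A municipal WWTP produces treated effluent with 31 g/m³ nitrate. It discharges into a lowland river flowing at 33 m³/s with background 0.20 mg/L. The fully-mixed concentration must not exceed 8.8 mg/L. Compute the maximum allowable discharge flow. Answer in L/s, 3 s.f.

Mass balance at complete mixing: C_std·(Q_w + Q_r) = Q_w·C_e + Q_r·C_b.
Rearranging, Q_w = Q_r·(C_std − C_b)/(C_e − C_std) = 33·(8.8 − 0.2) / (31 − 8.8) = 12.78 m³/s.
= 1.278e+04 L/s.

12800 L/s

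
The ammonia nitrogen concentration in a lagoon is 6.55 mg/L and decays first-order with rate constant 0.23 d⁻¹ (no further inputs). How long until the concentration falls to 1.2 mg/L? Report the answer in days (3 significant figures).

7.38 d

t = ln(C₀/C)/k = ln(6.55/1.2)/0.23 = 1.697/0.23 = 7.379 d.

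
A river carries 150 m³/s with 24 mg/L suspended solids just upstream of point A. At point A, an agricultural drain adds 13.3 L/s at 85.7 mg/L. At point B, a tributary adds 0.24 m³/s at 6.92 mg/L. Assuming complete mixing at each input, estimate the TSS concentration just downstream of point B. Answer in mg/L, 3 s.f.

24.0 mg/L

13.3 L/s = 0.0133 m³/s.
After input A: C = (150·24 + 0.0133·85.7) / 150 = 24.01 mg/L.
After input B: C = (150·24.01 + 0.24·6.92) / 150.3 = 23.98 mg/L.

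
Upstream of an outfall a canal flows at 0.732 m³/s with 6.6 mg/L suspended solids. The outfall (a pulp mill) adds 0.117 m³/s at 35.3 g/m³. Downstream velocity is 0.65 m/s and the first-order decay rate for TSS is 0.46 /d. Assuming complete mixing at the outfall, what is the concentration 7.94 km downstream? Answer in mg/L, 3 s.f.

9.89 mg/L

After complete mixing, C₀ = (0.117·35.3 + 0.732·6.6) / 0.849 = 10.56 mg/L.
Travel time t = 7940 m / 0.65 m/s = 1.222e+04 s = 0.1414 d.
C = 10.56·exp(−0.46·0.1414) = 10.56·0.937 = 9.891 mg/L.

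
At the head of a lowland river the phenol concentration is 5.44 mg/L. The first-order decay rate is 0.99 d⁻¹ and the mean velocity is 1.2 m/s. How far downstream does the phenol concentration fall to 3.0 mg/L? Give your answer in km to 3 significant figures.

62.3 km

From C = C₀·e^(−kt), t = ln(C₀/C)/k = ln(5.44/3.0)/0.99 = 0.5952/0.99 = 0.6012 d.
Distance = v·t = 1.2 m/s × 5.194e+04 s = 6.233e+04 m = 62.33 km.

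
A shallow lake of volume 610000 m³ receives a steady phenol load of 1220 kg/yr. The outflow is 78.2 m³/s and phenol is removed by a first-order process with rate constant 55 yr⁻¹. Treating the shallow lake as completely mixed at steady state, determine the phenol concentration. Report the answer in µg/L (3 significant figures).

Outflow Q = 78.2 m³/s × 3.156e+07 s/yr = 2.468e+09 m³/yr.
Steady-state CSTR mass balance: W = Q·C + k·V·C, so C = W/(Q + kV).
Q + kV = 2.468e+09 + 55·610000 = 2.501e+09 m³/yr.
C = 1220/2.501e+09 = 4.877e-07 kg/m³ = 0.0004877 mg/L = 0.4877 µg/L.

0.488 µg/L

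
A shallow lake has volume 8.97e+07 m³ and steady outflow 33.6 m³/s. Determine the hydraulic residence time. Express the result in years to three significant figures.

0.0846 yr

Q = 33.6 m³/s × 3.156e+07 s/yr = 1.06e+09 m³/yr.
Hydraulic residence time τ = V/Q = 8.97e+07/1.06e+09 = 0.0846 yr.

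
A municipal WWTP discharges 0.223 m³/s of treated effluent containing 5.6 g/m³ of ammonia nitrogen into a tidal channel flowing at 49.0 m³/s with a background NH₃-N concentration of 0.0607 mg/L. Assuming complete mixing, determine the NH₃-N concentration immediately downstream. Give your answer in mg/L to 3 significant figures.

By mass balance at complete mixing, C = (0.223·5.6 + 49·0.0607) / (0.223 + 49) = 4.223/49.22 = 0.0858 mg/L.

0.0858 mg/L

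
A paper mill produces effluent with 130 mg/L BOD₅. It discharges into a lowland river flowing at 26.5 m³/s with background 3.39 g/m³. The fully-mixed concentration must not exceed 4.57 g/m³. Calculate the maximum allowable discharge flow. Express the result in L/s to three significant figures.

249 L/s

Mass balance at complete mixing: C_std·(Q_w + Q_r) = Q_w·C_e + Q_r·C_b.
Rearranging, Q_w = Q_r·(C_std − C_b)/(C_e − C_std) = 26.5·(4.57 − 3.39) / (130 − 4.57) = 0.2493 m³/s.
= 249.3 L/s.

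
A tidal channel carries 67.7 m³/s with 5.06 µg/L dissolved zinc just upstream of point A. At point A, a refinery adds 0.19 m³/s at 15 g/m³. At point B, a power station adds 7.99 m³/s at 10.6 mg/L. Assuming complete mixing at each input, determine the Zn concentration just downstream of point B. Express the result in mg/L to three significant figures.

1.16 mg/L

5.06 µg/L = 0.00506 mg/L.
After input A: C = (67.7·0.00506 + 0.19·15) / 67.89 = 0.04703 mg/L.
After input B: C = (67.89·0.04703 + 7.99·10.6) / 75.88 = 1.158 mg/L.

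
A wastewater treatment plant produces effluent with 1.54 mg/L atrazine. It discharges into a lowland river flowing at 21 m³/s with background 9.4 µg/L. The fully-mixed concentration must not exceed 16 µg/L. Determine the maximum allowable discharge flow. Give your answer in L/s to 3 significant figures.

9.4 µg/L = 0.0094 mg/L.
16 µg/L = 0.016 mg/L.
Mass balance at complete mixing: C_std·(Q_w + Q_r) = Q_w·C_e + Q_r·C_b.
Rearranging, Q_w = Q_r·(C_std − C_b)/(C_e − C_std) = 21·(0.016 − 0.0094) / (1.54 − 0.016) = 0.09094 m³/s.
= 90.94 L/s.

90.9 L/s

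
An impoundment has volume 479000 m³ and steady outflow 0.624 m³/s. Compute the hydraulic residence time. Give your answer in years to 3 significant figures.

0.0243 yr

Q = 0.624 m³/s × 3.156e+07 s/yr = 1.969e+07 m³/yr.
Hydraulic residence time τ = V/Q = 479000/1.969e+07 = 0.02432 yr.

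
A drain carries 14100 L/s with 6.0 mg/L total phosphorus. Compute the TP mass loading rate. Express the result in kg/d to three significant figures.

7310 kg/d

14100 L/s = 14.1 m³/s.
Mass flux = Q·C = 14.1 m³/s × 6 g/m³ = 84.6 g/s.
= 84.6 g/s × 86.4 = 7309 kg/d.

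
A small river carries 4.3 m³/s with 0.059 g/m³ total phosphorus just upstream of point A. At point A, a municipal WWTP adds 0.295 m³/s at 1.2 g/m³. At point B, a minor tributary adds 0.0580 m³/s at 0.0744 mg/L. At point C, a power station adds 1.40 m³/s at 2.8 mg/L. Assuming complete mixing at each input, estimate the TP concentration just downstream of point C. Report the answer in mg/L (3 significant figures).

After input A: C = (4.3·0.059 + 0.295·1.2) / 4.595 = 0.1323 mg/L.
After input B: C = (4.595·0.1323 + 0.058·0.0744) / 4.653 = 0.1315 mg/L.
After input C: C = (4.653·0.1315 + 1.4·2.8) / 6.053 = 0.7487 mg/L.

0.749 mg/L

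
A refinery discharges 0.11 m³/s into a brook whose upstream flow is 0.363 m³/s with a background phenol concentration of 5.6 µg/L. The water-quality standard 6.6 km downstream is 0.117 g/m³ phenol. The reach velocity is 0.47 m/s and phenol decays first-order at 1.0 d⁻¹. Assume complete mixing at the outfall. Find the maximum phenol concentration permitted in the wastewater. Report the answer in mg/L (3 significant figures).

5.6 µg/L = 0.0056 mg/L.
Travel time to the compliance point: t = 6600/0.47 = 1.404e+04 s = 0.1625 d; decay factor exp(−1.0·0.1625) = 0.85.
So the concentration just after mixing may be at most 0.117/0.85 = 0.1376 mg/L.
Mass balance: 0.1376·0.473 = 0.11·Cₑ + 0.363·0.0056.
Cₑ = (0.06511 − 0.002033) / 0.11 = 0.5734 mg/L.

0.573 mg/L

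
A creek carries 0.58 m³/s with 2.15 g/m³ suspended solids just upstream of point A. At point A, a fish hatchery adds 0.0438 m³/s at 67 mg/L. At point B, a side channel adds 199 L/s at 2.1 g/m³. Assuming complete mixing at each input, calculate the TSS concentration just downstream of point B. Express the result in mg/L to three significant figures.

5.59 mg/L

After input A: C = (0.58·2.15 + 0.0438·67) / 0.6238 = 6.703 mg/L.
199 L/s = 0.199 m³/s.
After input B: C = (0.6238·6.703 + 0.199·2.1) / 0.8228 = 5.59 mg/L.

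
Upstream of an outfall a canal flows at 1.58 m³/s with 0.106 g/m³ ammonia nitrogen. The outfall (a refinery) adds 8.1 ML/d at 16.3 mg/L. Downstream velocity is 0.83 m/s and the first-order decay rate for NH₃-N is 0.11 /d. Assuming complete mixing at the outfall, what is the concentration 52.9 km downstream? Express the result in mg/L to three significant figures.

0.934 mg/L

8.1 ML/d = 0.09375 m³/s.
After complete mixing, C₀ = (0.09375·16.3 + 1.58·0.106) / 1.674 = 1.013 mg/L.
Travel time t = 5.29e+04 m / 0.83 m/s = 6.373e+04 s = 0.7377 d.
C = 1.013·exp(−0.11·0.7377) = 1.013·0.9221 = 0.9341 mg/L.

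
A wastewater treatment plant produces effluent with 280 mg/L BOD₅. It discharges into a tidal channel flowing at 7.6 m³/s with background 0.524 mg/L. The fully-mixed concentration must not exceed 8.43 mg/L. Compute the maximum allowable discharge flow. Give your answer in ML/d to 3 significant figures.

Mass balance at complete mixing: C_std·(Q_w + Q_r) = Q_w·C_e + Q_r·C_b.
Rearranging, Q_w = Q_r·(C_std − C_b)/(C_e − C_std) = 7.6·(8.43 − 0.524) / (280 − 8.43) = 0.2213 m³/s.
= 19.12 ML/d.

19.1 ML/d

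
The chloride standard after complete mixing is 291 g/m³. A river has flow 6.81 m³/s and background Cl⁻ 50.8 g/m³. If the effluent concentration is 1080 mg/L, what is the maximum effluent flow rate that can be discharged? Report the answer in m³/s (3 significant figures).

Mass balance at complete mixing: C_std·(Q_w + Q_r) = Q_w·C_e + Q_r·C_b.
Rearranging, Q_w = Q_r·(C_std − C_b)/(C_e − C_std) = 6.81·(291 − 50.8) / (1080 − 291) = 2.073 m³/s.

2.07 m³/s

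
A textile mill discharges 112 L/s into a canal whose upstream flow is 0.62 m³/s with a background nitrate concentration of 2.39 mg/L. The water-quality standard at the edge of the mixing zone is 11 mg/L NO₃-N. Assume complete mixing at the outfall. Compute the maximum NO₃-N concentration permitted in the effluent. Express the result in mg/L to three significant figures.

58.7 mg/L

112 L/s = 0.112 m³/s.
Mass balance: 11·0.732 = 0.112·Cₑ + 0.62·2.39.
Cₑ = (8.052 − 1.482) / 0.112 = 58.66 mg/L.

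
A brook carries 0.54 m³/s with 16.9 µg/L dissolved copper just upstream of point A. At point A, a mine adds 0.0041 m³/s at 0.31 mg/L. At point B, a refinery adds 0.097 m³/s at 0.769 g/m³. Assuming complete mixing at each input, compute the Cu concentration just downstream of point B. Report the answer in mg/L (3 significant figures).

16.9 µg/L = 0.0169 mg/L.
After input A: C = (0.54·0.0169 + 0.0041·0.31) / 0.5441 = 0.01911 mg/L.
After input B: C = (0.5441·0.01911 + 0.097·0.769) / 0.6411 = 0.1326 mg/L.

0.133 mg/L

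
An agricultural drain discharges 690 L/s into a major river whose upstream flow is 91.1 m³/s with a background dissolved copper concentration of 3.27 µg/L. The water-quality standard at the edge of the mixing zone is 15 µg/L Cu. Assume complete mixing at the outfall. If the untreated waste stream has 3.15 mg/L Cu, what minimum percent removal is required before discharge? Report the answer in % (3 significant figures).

50.4 %

690 L/s = 0.69 m³/s.
3.27 µg/L = 0.00327 mg/L.
15 µg/L = 0.015 mg/L.
Mass balance: 0.015·91.79 = 0.69·Cₑ + 91.1·0.00327.
Cₑ = (1.377 − 0.2979) / 0.69 = 1.564 mg/L.
Required removal = 1 − 1.564/3.15 = 50.36 %.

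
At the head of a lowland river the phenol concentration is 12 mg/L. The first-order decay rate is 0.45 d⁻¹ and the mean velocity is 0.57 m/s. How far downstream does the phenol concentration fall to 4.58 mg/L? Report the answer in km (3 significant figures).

From C = C₀·e^(−kt), t = ln(C₀/C)/k = ln(12/4.58)/0.45 = 0.9632/0.45 = 2.14 d.
Distance = v·t = 0.57 m/s × 1.849e+05 s = 1.054e+05 m = 105.4 km.

105 km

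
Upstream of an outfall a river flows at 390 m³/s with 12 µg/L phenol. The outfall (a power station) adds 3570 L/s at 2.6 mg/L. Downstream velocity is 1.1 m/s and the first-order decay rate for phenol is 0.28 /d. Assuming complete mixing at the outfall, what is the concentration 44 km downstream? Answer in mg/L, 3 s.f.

3570 L/s = 3.57 m³/s.
12 µg/L = 0.012 mg/L.
After complete mixing, C₀ = (3.57·2.6 + 390·0.012) / 393.6 = 0.03548 mg/L.
Travel time t = 4.4e+04 m / 1.1 m/s = 4e+04 s = 0.463 d.
C = 0.03548·exp(−0.28·0.463) = 0.03548·0.8784 = 0.03116 mg/L.

0.0312 mg/L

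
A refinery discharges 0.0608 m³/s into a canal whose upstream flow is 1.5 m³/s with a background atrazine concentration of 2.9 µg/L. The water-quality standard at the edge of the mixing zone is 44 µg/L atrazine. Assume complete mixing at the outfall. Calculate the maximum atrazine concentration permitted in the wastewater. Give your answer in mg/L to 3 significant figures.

2.9 µg/L = 0.0029 mg/L.
44 µg/L = 0.044 mg/L.
Mass balance: 0.044·1.561 = 0.0608·Cₑ + 1.5·0.0029.
Cₑ = (0.06868 − 0.00435) / 0.0608 = 1.058 mg/L.

1.06 mg/L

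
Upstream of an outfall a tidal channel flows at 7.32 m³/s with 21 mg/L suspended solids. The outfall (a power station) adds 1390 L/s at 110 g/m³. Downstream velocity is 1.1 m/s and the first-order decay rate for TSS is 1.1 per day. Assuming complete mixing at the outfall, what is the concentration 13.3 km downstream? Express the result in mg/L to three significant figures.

30.2 mg/L

1390 L/s = 1.39 m³/s.
After complete mixing, C₀ = (1.39·110 + 7.32·21) / 8.71 = 35.2 mg/L.
Travel time t = 1.33e+04 m / 1.1 m/s = 1.209e+04 s = 0.1399 d.
C = 35.2·exp(−1.1·0.1399) = 35.2·0.8573 = 30.18 mg/L.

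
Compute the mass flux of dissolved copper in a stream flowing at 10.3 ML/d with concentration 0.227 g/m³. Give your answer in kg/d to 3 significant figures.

10.3 ML/d = 0.1192 m³/s.
Mass flux = Q·C = 0.1192 m³/s × 0.227 g/m³ = 0.02706 g/s.
= 0.02706 g/s × 86.4 = 2.338 kg/d.

2.34 kg/d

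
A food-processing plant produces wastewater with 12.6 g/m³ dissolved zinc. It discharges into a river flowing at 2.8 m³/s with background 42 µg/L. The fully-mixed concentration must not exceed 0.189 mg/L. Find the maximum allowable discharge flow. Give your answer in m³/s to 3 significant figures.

0.0332 m³/s

42 µg/L = 0.042 mg/L.
Mass balance at complete mixing: C_std·(Q_w + Q_r) = Q_w·C_e + Q_r·C_b.
Rearranging, Q_w = Q_r·(C_std − C_b)/(C_e − C_std) = 2.8·(0.189 − 0.042) / (12.6 − 0.189) = 0.03316 m³/s.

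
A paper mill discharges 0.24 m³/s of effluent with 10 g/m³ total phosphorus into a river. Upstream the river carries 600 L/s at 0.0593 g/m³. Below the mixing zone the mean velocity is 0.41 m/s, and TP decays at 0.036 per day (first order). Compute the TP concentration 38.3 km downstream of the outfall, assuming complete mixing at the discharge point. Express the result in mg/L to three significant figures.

600 L/s = 0.6 m³/s.
After complete mixing, C₀ = (0.24·10 + 0.6·0.0593) / 0.84 = 2.899 mg/L.
Travel time t = 3.83e+04 m / 0.41 m/s = 9.341e+04 s = 1.081 d.
C = 2.899·exp(−0.036·1.081) = 2.899·0.9618 = 2.789 mg/L.

2.79 mg/L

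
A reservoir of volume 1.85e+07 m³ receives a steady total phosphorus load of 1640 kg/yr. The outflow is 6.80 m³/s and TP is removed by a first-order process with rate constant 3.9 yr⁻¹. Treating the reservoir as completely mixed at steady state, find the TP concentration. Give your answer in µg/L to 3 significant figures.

Outflow Q = 6.80 m³/s × 3.156e+07 s/yr = 2.146e+08 m³/yr.
Steady-state CSTR mass balance: W = Q·C + k·V·C, so C = W/(Q + kV).
Q + kV = 2.146e+08 + 3.9·1.85e+07 = 2.867e+08 m³/yr.
C = 1640/2.867e+08 = 5.719e-06 kg/m³ = 0.005719 mg/L = 5.719 µg/L.

5.72 µg/L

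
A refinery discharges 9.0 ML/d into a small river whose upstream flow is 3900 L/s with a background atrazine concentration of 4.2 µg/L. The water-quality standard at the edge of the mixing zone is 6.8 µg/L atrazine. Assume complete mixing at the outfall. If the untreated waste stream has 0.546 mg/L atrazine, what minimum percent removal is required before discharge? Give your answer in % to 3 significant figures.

9.0 ML/d = 0.1042 m³/s.
3900 L/s = 3.9 m³/s.
4.2 µg/L = 0.0042 mg/L.
6.8 µg/L = 0.0068 mg/L.
Mass balance: 0.0068·4.004 = 0.1042·Cₑ + 3.9·0.0042.
Cₑ = (0.02723 − 0.01638) / 0.1042 = 0.1041 mg/L.
Required removal = 1 − 0.1041/0.546 = 80.93 %.

80.9 %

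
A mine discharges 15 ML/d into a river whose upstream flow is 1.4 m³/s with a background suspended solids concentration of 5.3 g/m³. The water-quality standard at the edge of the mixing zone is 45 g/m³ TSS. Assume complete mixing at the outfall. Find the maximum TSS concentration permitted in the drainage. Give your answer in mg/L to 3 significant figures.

15 ML/d = 0.1736 m³/s.
Mass balance: 45·1.574 = 0.1736·Cₑ + 1.4·5.3.
Cₑ = (70.81 − 7.42) / 0.1736 = 365.1 mg/L.

365 mg/L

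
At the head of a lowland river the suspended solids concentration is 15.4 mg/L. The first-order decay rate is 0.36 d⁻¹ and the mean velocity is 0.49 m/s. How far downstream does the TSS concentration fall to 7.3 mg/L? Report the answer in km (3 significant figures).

87.8 km

From C = C₀·e^(−kt), t = ln(C₀/C)/k = ln(15.4/7.3)/0.36 = 0.7465/0.36 = 2.074 d.
Distance = v·t = 0.49 m/s × 1.792e+05 s = 8.779e+04 m = 87.79 km.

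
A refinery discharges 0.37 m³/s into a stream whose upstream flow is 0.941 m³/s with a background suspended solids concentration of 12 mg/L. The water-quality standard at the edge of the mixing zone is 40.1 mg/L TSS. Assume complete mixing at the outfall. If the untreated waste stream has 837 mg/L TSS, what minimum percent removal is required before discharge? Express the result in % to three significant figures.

86.7 %

Mass balance: 40.1·1.311 = 0.37·Cₑ + 0.941·12.
Cₑ = (52.57 − 11.29) / 0.37 = 111.6 mg/L.
Required removal = 1 − 111.6/837 = 86.67 %.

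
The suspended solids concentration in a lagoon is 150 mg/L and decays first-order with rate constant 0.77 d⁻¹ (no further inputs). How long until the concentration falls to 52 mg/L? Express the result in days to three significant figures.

1.38 d

t = ln(C₀/C)/k = ln(150/52)/0.77 = 1.059/0.77 = 1.376 d.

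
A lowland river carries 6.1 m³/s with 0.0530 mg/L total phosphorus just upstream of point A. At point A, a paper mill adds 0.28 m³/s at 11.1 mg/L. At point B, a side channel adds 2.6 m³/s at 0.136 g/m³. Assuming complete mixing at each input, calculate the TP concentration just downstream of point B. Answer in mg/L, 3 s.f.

0.421 mg/L

After input A: C = (6.1·0.053 + 0.28·11.1) / 6.38 = 0.5378 mg/L.
After input B: C = (6.38·0.5378 + 2.6·0.136) / 8.98 = 0.4215 mg/L.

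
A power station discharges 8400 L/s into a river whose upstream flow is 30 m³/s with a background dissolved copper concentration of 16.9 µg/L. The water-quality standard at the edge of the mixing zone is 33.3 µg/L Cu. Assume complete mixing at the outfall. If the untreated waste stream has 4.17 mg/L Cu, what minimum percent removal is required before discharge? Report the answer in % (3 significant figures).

8400 L/s = 8.4 m³/s.
16.9 µg/L = 0.0169 mg/L.
33.3 µg/L = 0.0333 mg/L.
Mass balance: 0.0333·38.4 = 8.4·Cₑ + 30·0.0169.
Cₑ = (1.279 − 0.507) / 8.4 = 0.09187 mg/L.
Required removal = 1 − 0.09187/4.17 = 97.8 %.

97.8 %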